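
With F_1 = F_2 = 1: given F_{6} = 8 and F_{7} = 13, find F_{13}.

By F_{2k+1} = F_k² + F_{k+1}²: F_{13} = 8² + 13² = 64 + 169 = 233.

233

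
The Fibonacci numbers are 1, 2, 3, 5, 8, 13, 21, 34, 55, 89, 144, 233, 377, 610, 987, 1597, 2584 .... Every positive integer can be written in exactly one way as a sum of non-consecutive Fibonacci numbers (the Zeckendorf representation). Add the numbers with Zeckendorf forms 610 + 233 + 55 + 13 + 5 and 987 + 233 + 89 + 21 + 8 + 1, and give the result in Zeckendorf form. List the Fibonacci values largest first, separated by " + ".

The two numbers are 916 and 1339, so their sum is 2255.
2255: greatest Fibonacci not exceeding it is 1597, leaving 658
658: greatest Fibonacci not exceeding it is 610, leaving 48
48: greatest Fibonacci not exceeding it is 34, leaving 14
14: greatest Fibonacci not exceeding it is 13, leaving 1
1: greatest Fibonacci not exceeding it is 1, leaving 0

1597 + 610 + 34 + 13 + 1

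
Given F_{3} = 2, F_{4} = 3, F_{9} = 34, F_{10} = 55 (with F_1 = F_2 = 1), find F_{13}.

233

By the addition formula F_{m+n} = F_m F_{n+1} + F_{m−1} F_n with m=4, n=9: F_{13} = 3·55 + 2·34 = 165 + 68 = 233.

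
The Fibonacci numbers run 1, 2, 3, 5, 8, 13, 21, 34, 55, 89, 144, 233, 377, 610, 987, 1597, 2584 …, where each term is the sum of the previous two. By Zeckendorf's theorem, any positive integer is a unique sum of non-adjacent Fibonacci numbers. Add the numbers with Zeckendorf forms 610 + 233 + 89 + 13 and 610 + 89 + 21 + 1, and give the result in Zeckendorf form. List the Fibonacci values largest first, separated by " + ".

1597 + 55 + 13 + 1

The two numbers are 945 and 721, so their sum is 1666.
1666: greatest Fibonacci not exceeding it is 1597, leaving 69
69: greatest Fibonacci not exceeding it is 55, leaving 14
14: greatest Fibonacci not exceeding it is 13, leaving 1
1: greatest Fibonacci not exceeding it is 1, leaving 0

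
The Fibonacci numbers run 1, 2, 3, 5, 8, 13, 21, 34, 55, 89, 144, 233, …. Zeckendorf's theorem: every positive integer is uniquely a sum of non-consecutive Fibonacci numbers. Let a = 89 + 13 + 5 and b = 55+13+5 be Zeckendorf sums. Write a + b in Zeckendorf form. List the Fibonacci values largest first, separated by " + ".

144 + 34 + 2

The two numbers are 107 and 73, so their sum is 180.
Greedily peel off the largest Fibonacci term at each step:
largest Fibonacci ≤ 180 is 144; 180 − 144 = 36
largest Fibonacci ≤ 36 is 34; 36 − 34 = 2
largest Fibonacci ≤ 2 is 2; 2 − 2 = 0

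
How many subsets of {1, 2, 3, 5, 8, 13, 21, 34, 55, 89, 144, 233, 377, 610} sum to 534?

15

Each representation comes from the Zeckendorf form by replacing some F_k with F_{k−1} + F_{k−2} where possible.
534 = 377+144+13 = 377+144+8+5 = 377+89+55+13 = 377+144+8+3+2 = 377+89+55+8+5 = … (10 more), for 15 in all.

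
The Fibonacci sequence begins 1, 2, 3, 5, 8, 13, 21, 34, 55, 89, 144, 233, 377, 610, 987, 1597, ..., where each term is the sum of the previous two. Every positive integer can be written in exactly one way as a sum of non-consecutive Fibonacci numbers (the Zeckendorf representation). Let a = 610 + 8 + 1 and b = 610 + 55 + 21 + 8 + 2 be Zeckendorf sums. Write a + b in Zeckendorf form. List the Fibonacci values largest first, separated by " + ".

987 + 233 + 89 + 5 + 1

The two numbers are 619 and 696, so their sum is 1315.
Repeatedly subtract the largest Fibonacci number that fits:
largest Fibonacci ≤ 1315 is 987; 1315 − 987 = 328
largest Fibonacci ≤ 328 is 233; 328 − 233 = 95
largest Fibonacci ≤ 95 is 89; 95 − 89 = 6
largest Fibonacci ≤ 6 is 5; 6 − 5 = 1
largest Fibonacci ≤ 1 is 1; 1 − 1 = 0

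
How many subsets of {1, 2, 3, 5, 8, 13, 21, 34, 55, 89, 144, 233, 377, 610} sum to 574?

12

574 = 377+144+34+13+5+1 = 377+144+34+13+3+2+1 = 377+89+55+34+13+5+1 = … (9 more), for 12 in all.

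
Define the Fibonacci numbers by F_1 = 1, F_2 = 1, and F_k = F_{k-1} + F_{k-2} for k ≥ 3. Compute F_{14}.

377

Iterating the recurrence up to F_{9} = 34 and F_{8} = 21:
F_{10} = F_{9} + F_{8} = 34 + 21 = 55
F_{11} = F_{10} + F_{9} = 55 + 34 = 89
F_{12} = F_{11} + F_{10} = 89 + 55 = 144
F_{13} = F_{12} + F_{11} = 144 + 89 = 233
F_{14} = F_{13} + F_{12} = 233 + 144 = 377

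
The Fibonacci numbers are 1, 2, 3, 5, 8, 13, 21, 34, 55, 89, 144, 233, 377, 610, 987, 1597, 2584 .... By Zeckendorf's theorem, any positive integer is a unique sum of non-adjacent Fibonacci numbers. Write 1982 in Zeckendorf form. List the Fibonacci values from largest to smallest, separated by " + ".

Repeatedly subtract the largest Fibonacci number that fits:
largest Fibonacci ≤ 1982 is 1597; 1982 − 1597 = 385
largest Fibonacci ≤ 385 is 377; 385 − 377 = 8
largest Fibonacci ≤ 8 is 8; 8 − 8 = 0
So 1982 = 1597 + 377 + 8, with no two terms consecutive in the sequence.

1597 + 377 + 8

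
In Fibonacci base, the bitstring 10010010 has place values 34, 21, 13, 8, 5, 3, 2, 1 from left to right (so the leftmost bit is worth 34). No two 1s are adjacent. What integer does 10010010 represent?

44

Summing the place values of the 1 bits: 34 + 8 + 2 = 44.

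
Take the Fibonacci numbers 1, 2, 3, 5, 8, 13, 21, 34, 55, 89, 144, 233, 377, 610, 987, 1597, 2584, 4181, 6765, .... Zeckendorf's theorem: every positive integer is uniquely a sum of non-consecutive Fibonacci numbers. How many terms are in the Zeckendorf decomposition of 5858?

6

subtract 4181 from 5858: 1677 remains
subtract 1597 from 1677: 80 remains
subtract 55 from 80: 25 remains
subtract 21 from 25: 4 remains
subtract 3 from 4: 1 remains
subtract 1 from 1: 0 remains
5858 = 4181 + 1597 + 55 + 21 + 3 + 1, which has 6 terms.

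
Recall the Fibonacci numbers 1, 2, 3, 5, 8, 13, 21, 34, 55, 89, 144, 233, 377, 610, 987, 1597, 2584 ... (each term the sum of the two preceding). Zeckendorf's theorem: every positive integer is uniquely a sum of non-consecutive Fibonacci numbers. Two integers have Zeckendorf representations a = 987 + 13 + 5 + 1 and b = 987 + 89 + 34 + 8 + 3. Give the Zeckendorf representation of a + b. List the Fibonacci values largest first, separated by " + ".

The two numbers are 1006 and 1121, so their sum is 2127.
largest Fibonacci ≤ 2127 is 1597; 2127 − 1597 = 530
largest Fibonacci ≤ 530 is 377; 530 − 377 = 153
largest Fibonacci ≤ 153 is 144; 153 − 144 = 9
largest Fibonacci ≤ 9 is 8; 9 − 8 = 1
largest Fibonacci ≤ 1 is 1; 1 − 1 = 0

1597 + 377 + 144 + 8 + 1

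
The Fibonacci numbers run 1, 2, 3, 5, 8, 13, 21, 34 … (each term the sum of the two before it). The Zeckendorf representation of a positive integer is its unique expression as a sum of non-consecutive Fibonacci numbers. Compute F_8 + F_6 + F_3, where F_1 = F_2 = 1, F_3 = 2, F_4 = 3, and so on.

F_8 + F_6 + F_3 = 21 + 8 + 2 = 31.

31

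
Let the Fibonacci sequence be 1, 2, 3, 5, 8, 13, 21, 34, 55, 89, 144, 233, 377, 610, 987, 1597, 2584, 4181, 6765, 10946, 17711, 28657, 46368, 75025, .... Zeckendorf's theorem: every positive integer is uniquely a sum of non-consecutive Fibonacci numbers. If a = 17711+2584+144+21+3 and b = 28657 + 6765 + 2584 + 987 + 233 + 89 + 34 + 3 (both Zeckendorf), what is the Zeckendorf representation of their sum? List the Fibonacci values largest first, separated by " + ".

The two numbers are 20463 and 39352, so their sum is 59815.
Greedily peel off the largest Fibonacci term at each step:
largest Fibonacci ≤ 59815 is 46368; 59815 − 46368 = 13447
largest Fibonacci ≤ 13447 is 10946; 13447 − 10946 = 2501
largest Fibonacci ≤ 2501 is 1597; 2501 − 1597 = 904
largest Fibonacci ≤ 904 is 610; 904 − 610 = 294
largest Fibonacci ≤ 294 is 233; 294 − 233 = 61
largest Fibonacci ≤ 61 is 55; 61 − 55 = 6
largest Fibonacci ≤ 6 is 5; 6 − 5 = 1
largest Fibonacci ≤ 1 is 1; 1 − 1 = 0

46368 + 10946 + 1597 + 610 + 233 + 55 + 5 + 1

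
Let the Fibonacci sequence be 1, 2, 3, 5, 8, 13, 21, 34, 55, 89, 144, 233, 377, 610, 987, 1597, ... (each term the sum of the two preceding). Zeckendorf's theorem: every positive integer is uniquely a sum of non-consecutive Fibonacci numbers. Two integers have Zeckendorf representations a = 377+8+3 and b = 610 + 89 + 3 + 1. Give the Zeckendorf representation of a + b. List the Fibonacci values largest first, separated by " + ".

The two numbers are 388 and 703, so their sum is 1091.
largest Fibonacci ≤ 1091 is 987; 1091 − 987 = 104
largest Fibonacci ≤ 104 is 89; 104 − 89 = 15
largest Fibonacci ≤ 15 is 13; 15 − 13 = 2
largest Fibonacci ≤ 2 is 2; 2 − 2 = 0

987 + 89 + 13 + 2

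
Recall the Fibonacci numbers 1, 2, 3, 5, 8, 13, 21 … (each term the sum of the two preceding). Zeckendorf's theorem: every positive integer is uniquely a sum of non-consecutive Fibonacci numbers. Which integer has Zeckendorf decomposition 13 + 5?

18

13 + 5 = 18.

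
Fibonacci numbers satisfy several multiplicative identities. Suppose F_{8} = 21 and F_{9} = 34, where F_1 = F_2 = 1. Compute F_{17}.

By F_{2k+1} = F_k² + F_{k+1}²: F_{17} = 21² + 34² = 441 + 1156 = 1597.

1597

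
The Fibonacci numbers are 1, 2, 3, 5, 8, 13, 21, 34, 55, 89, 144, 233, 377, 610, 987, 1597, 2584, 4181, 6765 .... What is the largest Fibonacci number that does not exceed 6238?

4181

4181 ≤ 6238 < 6765, so the largest Fibonacci number not exceeding 6238 is 4181.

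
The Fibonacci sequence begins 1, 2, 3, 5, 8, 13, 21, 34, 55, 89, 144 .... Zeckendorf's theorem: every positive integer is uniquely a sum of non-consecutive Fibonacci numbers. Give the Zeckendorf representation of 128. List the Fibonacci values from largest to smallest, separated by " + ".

Greedy algorithm:
128: greatest Fibonacci not exceeding it is 89, leaving 39
39: greatest Fibonacci not exceeding it is 34, leaving 5
5: greatest Fibonacci not exceeding it is 5, leaving 0
So 128 = 89 + 34 + 5, with no two terms consecutive in the sequence.

89 + 34 + 5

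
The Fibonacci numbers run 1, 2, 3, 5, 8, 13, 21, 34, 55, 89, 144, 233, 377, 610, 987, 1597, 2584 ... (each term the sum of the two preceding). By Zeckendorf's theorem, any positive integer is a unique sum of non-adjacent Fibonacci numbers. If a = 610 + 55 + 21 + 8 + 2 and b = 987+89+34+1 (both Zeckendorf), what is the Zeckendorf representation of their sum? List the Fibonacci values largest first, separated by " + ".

The two numbers are 696 and 1111, so their sum is 1807.
subtract 1597 from 1807: 210 remains
subtract 144 from 210: 66 remains
subtract 55 from 66: 11 remains
subtract 8 from 11: 3 remains
subtract 3 from 3: 0 remains

1597 + 144 + 55 + 8 + 3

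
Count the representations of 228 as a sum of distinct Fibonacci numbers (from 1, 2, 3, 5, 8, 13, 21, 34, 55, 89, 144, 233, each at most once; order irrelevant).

Each representation comes from the Zeckendorf form by replacing some F_k with F_{k−1} + F_{k−2} where possible.
228 = 144+55+21+8 = 144+55+21+5+3 = 144+55+21+5+2+1 = 144+55+13+8+5+3 = … (5 more), for 9 in all.

9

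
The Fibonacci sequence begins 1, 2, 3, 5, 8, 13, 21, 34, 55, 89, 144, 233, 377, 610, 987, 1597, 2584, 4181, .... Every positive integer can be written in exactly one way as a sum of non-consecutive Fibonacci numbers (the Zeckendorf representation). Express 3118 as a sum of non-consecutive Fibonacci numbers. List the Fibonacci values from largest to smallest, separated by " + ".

Greedy algorithm:
largest Fibonacci ≤ 3118 is 2584; 3118 − 2584 = 534
largest Fibonacci ≤ 534 is 377; 534 − 377 = 157
largest Fibonacci ≤ 157 is 144; 157 − 144 = 13
largest Fibonacci ≤ 13 is 13; 13 − 13 = 0
So 3118 = 2584 + 377 + 144 + 13, with no two terms consecutive in the sequence.

2584 + 377 + 144 + 13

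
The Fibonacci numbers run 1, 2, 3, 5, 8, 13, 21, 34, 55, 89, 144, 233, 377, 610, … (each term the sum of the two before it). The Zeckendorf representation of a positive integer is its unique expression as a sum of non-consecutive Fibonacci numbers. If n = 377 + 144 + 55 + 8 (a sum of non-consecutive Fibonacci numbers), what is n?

584

377 + 144 + 55 + 8 = 584.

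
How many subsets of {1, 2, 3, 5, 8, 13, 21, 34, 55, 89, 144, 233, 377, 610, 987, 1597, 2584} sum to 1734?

Each representation comes from the Zeckendorf form by replacing some F_k with F_{k−1} + F_{k−2} where possible.
1734 = 1597+89+34+13+1 = 1597+89+34+8+5+1 = 987+610+89+34+13+1 = 1597+89+34+8+3+2+1 = … (19 more), for 23 in all.

23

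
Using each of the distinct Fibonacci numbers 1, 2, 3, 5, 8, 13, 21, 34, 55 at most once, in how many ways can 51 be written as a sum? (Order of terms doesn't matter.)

3

51 = 34+13+3+1 = 34+8+5+3+1 = 21+13+8+5+3+1 — 3 representations.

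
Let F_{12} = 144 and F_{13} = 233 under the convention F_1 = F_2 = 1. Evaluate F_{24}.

By the doubling identity F_{2k} = F_k(2F_{k+1} − F_k): F_{24} = 144·(2·233 − 144) = 144·322 = 46368.

46368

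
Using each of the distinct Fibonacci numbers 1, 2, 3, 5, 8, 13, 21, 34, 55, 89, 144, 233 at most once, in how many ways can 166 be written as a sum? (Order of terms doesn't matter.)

8

Starting from the Zeckendorf form and repeatedly splitting a term F_k into F_{k−1} + F_{k−2} (when neither is already used) reaches every representation.
166 = 144+21+1 = 144+13+8+1 = 89+55+21+1 = 144+13+5+3+1 = … (4 more), for 8 in all.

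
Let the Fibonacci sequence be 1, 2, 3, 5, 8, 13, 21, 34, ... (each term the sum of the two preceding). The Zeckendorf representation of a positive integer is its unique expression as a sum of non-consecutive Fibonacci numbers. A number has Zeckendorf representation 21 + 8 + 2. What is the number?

21 + 8 + 2 = 31.

31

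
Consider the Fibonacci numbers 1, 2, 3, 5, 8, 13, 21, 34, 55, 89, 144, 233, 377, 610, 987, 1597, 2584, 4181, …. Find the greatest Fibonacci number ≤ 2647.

2584

2584 ≤ 2647 < 4181, so the largest Fibonacci number not exceeding 2647 is 2584.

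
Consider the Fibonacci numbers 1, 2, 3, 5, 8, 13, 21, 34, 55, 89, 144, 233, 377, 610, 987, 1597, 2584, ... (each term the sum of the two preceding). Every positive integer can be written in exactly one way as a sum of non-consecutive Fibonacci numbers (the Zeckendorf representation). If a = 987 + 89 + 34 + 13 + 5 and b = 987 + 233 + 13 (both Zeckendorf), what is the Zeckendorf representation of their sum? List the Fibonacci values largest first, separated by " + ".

1597 + 610 + 144 + 8 + 2

The two numbers are 1128 and 1233, so their sum is 2361.
Repeatedly subtract the largest Fibonacci number that fits:
2361: greatest Fibonacci not exceeding it is 1597, leaving 764
764: greatest Fibonacci not exceeding it is 610, leaving 154
154: greatest Fibonacci not exceeding it is 144, leaving 10
10: greatest Fibonacci not exceeding it is 8, leaving 2
2: greatest Fibonacci not exceeding it is 2, leaving 0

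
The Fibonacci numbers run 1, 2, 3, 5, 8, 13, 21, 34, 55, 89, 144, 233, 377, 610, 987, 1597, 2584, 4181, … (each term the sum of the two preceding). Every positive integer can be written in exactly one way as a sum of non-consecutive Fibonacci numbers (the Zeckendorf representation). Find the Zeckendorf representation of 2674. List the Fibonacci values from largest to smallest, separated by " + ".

subtract 2584 from 2674: 90 remains
subtract 89 from 90: 1 remains
subtract 1 from 1: 0 remains
So 2674 = 2584 + 89 + 1, with no two terms consecutive in the sequence.

2584 + 89 + 1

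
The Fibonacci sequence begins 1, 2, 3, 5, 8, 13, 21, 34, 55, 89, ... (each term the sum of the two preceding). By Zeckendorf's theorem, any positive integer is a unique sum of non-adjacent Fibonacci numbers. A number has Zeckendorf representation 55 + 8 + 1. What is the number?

64

55 + 8 + 1 = 64.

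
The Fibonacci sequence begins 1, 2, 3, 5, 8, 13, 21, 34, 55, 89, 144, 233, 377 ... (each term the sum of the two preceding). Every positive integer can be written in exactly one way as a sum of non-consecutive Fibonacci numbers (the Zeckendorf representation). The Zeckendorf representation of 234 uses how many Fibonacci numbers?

Greedy algorithm:
233 ≤ 234 < 377, so take 233; remainder 1
1 ≤ 1 < 2, so take 1; remainder 0
234 = 233 + 1, which has 2 terms.

2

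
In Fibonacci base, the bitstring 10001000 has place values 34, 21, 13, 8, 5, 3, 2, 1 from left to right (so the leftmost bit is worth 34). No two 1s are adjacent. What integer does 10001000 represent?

Summing the place values of the 1 bits: 34 + 5 = 39.

39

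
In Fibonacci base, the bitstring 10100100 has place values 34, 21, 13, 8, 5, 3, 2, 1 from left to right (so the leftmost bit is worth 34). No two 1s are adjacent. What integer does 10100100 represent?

Summing the place values of the 1 bits: 34 + 13 + 3 = 50.

50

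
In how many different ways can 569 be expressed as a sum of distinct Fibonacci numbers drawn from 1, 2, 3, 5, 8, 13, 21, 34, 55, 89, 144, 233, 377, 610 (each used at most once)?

15

Starting from the Zeckendorf form and repeatedly splitting a term F_k into F_{k−1} + F_{k−2} (when neither is already used) reaches every representation.
569 = 377+144+34+13+1 = 377+144+34+8+5+1 = 377+89+55+34+13+1 = 377+144+34+8+3+2+1 = 377+144+21+13+8+5+1 = … (10 more), for 15 in all.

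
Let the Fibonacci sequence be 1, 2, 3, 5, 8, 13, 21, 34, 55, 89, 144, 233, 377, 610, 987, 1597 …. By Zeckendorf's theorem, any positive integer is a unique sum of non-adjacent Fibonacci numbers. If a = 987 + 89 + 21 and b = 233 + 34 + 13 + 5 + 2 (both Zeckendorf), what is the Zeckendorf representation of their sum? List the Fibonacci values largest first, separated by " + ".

The two numbers are 1097 and 287, so their sum is 1384.
987 ≤ 1384 < 1597, so take 987; remainder 397
377 ≤ 397 < 610, so take 377; remainder 20
13 ≤ 20 < 21, so take 13; remainder 7
5 ≤ 7 < 8, so take 5; remainder 2
2 ≤ 2 < 3, so take 2; remainder 0

987 + 377 + 13 + 5 + 2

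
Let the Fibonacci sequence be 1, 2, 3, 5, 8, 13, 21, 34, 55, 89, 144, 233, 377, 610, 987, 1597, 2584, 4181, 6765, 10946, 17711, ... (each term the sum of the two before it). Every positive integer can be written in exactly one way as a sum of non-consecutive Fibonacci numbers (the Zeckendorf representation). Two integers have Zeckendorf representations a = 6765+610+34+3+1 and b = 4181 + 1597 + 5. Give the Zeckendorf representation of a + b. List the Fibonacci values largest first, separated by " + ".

10946 + 1597 + 610 + 34 + 8 + 1

The two numbers are 7413 and 5783, so their sum is 13196.
Greedily peel off the largest Fibonacci term at each step:
subtract 10946 from 13196: 2250 remains
subtract 1597 from 2250: 653 remains
subtract 610 from 653: 43 remains
subtract 34 from 43: 9 remains
subtract 8 from 9: 1 remains
subtract 1 from 1: 0 remains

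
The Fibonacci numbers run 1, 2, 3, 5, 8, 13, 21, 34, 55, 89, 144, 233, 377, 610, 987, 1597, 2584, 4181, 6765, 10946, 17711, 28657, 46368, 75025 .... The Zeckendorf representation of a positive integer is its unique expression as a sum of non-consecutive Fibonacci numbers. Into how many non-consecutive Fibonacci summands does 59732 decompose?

9

46368 ≤ 59732 < 75025, so take 46368; remainder 13364
10946 ≤ 13364 < 17711, so take 10946; remainder 2418
1597 ≤ 2418 < 2584, so take 1597; remainder 821
610 ≤ 821 < 987, so take 610; remainder 211
144 ≤ 211 < 233, so take 144; remainder 67
55 ≤ 67 < 89, so take 55; remainder 12
8 ≤ 12 < 13, so take 8; remainder 4
3 ≤ 4 < 5, so take 3; remainder 1
1 ≤ 1 < 2, so take 1; remainder 0
59732 = 46368 + 10946 + 1597 + 610 + 144 + 55 + 8 + 3 + 1, which has 9 terms.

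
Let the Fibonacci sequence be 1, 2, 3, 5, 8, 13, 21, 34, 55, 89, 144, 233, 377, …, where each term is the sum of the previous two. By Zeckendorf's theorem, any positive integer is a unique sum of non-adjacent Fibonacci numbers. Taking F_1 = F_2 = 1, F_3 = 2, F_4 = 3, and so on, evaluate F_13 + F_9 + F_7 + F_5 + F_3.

287

F_13 + F_9 + F_7 + F_5 + F_3 = 233 + 34 + 13 + 5 + 2 = 287.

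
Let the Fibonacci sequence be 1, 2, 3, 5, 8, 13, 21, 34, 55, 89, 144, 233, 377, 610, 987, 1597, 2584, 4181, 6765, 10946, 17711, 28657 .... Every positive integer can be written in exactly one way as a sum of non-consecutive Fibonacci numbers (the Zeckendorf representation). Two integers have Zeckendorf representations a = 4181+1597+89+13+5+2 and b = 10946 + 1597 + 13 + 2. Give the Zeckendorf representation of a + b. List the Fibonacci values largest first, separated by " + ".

The two numbers are 5887 and 12558, so their sum is 18445.
17711 ≤ 18445 < 28657, so take 17711; remainder 734
610 ≤ 734 < 987, so take 610; remainder 124
89 ≤ 124 < 144, so take 89; remainder 35
34 ≤ 35 < 55, so take 34; remainder 1
1 ≤ 1 < 2, so take 1; remainder 0

17711 + 610 + 89 + 34 + 1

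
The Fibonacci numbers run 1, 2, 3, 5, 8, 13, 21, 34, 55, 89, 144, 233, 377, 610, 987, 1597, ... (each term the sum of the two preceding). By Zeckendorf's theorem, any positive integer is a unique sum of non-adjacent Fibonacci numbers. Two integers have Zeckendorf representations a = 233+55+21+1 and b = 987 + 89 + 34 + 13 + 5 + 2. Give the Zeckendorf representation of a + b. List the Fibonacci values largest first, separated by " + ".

987 + 377 + 55 + 21

The two numbers are 310 and 1130, so their sum is 1440.
Greedily peel off the largest Fibonacci term at each step:
987 ≤ 1440 < 1597, so take 987; remainder 453
377 ≤ 453 < 610, so take 377; remainder 76
55 ≤ 76 < 89, so take 55; remainder 21
21 ≤ 21 < 34, so take 21; remainder 0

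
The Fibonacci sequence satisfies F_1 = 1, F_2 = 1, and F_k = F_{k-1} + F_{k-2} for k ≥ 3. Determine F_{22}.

17711

Iterating the recurrence up to F_{16} = 987 and F_{15} = 610:
F_{17} = F_{16} + F_{15} = 987 + 610 = 1597
F_{18} = F_{17} + F_{16} = 1597 + 987 = 2584
F_{19} = F_{18} + F_{17} = 2584 + 1597 = 4181
F_{20} = F_{19} + F_{18} = 4181 + 2584 = 6765
F_{21} = F_{20} + F_{19} = 6765 + 4181 = 10946
F_{22} = F_{21} + F_{20} = 10946 + 6765 = 17711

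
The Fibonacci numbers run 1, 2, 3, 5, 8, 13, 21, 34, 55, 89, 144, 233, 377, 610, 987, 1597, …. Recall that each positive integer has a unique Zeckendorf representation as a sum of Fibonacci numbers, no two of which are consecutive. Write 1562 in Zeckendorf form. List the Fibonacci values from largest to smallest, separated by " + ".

987 + 377 + 144 + 34 + 13 + 5 + 2

largest Fibonacci ≤ 1562 is 987; 1562 − 987 = 575
largest Fibonacci ≤ 575 is 377; 575 − 377 = 198
largest Fibonacci ≤ 198 is 144; 198 − 144 = 54
largest Fibonacci ≤ 54 is 34; 54 − 34 = 20
largest Fibonacci ≤ 20 is 13; 20 − 13 = 7
largest Fibonacci ≤ 7 is 5; 7 − 5 = 2
largest Fibonacci ≤ 2 is 2; 2 − 2 = 0
So 1562 = 987 + 377 + 144 + 34 + 13 + 5 + 2, with no two terms consecutive in the sequence.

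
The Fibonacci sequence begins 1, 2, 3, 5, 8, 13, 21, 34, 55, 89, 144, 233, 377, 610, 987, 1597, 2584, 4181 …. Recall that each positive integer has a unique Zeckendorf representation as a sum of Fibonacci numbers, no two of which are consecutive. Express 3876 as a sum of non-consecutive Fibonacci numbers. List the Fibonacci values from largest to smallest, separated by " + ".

2584 + 987 + 233 + 55 + 13 + 3 + 1

Greedily peel off the largest Fibonacci term at each step:
3876 − 2584 = 1292
1292 − 987 = 305
305 − 233 = 72
72 − 55 = 17
17 − 13 = 4
4 − 3 = 1
1 − 1 = 0
So 3876 = 2584 + 987 + 233 + 55 + 13 + 3 + 1, with no two terms consecutive in the sequence.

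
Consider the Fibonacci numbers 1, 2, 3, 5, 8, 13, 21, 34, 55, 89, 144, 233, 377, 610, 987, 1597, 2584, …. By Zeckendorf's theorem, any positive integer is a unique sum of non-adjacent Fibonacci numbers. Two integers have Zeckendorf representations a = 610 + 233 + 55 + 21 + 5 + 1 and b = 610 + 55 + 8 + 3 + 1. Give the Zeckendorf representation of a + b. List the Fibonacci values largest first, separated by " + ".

1597 + 5

The two numbers are 925 and 677, so their sum is 1602.
1602: greatest Fibonacci not exceeding it is 1597, leaving 5
5: greatest Fibonacci not exceeding it is 5, leaving 0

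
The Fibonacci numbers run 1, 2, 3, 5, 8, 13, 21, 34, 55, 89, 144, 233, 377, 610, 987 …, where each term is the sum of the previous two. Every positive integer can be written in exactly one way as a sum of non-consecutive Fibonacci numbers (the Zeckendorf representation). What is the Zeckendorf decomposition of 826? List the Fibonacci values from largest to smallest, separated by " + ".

826 − 610 = 216
216 − 144 = 72
72 − 55 = 17
17 − 13 = 4
4 − 3 = 1
1 − 1 = 0
So 826 = 610 + 144 + 55 + 13 + 3 + 1, with no two terms consecutive in the sequence.

610 + 144 + 55 + 13 + 3 + 1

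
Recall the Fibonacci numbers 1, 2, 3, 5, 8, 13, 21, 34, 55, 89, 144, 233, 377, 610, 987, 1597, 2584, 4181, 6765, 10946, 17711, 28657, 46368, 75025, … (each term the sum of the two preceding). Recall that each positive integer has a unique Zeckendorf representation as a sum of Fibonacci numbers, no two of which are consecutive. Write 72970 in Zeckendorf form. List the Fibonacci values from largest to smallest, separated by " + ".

Greedy algorithm:
46368 ≤ 72970 < 75025, so take 46368; remainder 26602
17711 ≤ 26602 < 28657, so take 17711; remainder 8891
6765 ≤ 8891 < 10946, so take 6765; remainder 2126
1597 ≤ 2126 < 2584, so take 1597; remainder 529
377 ≤ 529 < 610, so take 377; remainder 152
144 ≤ 152 < 233, so take 144; remainder 8
8 ≤ 8 < 13, so take 8; remainder 0
So 72970 = 46368 + 17711 + 6765 + 1597 + 377 + 144 + 8, with no two terms consecutive in the sequence.

46368 + 17711 + 6765 + 1597 + 377 + 144 + 8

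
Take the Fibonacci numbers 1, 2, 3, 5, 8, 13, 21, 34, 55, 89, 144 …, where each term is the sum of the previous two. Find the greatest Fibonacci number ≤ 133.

89

89 ≤ 133 < 144, so the largest Fibonacci number not exceeding 133 is 89.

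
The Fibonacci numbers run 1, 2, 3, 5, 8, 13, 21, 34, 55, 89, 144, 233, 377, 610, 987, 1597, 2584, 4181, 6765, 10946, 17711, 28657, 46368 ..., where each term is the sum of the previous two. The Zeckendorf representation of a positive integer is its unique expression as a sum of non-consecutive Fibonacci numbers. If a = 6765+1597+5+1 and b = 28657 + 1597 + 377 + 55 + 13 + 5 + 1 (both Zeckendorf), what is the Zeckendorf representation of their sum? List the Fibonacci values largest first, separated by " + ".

The two numbers are 8368 and 30705, so their sum is 39073.
28657 ≤ 39073 < 46368, so take 28657; remainder 10416
6765 ≤ 10416 < 10946, so take 6765; remainder 3651
2584 ≤ 3651 < 4181, so take 2584; remainder 1067
987 ≤ 1067 < 1597, so take 987; remainder 80
55 ≤ 80 < 89, so take 55; remainder 25
21 ≤ 25 < 34, so take 21; remainder 4
3 ≤ 4 < 5, so take 3; remainder 1
1 ≤ 1 < 2, so take 1; remainder 0

28657 + 6765 + 2584 + 987 + 55 + 21 + 3 + 1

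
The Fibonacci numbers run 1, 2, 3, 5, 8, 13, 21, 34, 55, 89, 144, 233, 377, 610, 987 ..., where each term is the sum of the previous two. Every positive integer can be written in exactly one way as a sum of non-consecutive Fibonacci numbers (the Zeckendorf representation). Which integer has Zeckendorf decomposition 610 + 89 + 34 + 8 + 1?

742

610 + 89 + 34 + 8 + 1 = 742.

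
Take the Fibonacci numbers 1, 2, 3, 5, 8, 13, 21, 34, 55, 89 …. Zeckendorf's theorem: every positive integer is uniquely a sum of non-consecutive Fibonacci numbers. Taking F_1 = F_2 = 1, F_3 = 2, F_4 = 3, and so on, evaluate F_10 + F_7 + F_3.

70

F_10 + F_7 + F_3 = 55 + 13 + 2 = 70.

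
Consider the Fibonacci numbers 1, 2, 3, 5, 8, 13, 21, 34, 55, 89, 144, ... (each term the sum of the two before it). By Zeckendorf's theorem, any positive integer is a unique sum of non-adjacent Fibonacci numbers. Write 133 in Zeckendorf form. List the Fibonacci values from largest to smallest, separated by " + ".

89 + 34 + 8 + 2

largest Fibonacci ≤ 133 is 89; 133 − 89 = 44
largest Fibonacci ≤ 44 is 34; 44 − 34 = 10
largest Fibonacci ≤ 10 is 8; 10 − 8 = 2
largest Fibonacci ≤ 2 is 2; 2 − 2 = 0
So 133 = 89 + 34 + 8 + 2, with no two terms consecutive in the sequence.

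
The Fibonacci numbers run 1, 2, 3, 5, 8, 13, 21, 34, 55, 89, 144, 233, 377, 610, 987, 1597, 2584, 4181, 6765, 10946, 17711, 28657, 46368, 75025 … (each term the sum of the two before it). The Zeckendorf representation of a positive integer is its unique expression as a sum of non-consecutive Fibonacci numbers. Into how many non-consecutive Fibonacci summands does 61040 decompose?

Repeatedly subtract the largest Fibonacci number that fits:
61040 − 46368 = 14672
14672 − 10946 = 3726
3726 − 2584 = 1142
1142 − 987 = 155
155 − 144 = 11
11 − 8 = 3
3 − 3 = 0
61040 = 46368 + 10946 + 2584 + 987 + 144 + 8 + 3, which has 7 terms.

7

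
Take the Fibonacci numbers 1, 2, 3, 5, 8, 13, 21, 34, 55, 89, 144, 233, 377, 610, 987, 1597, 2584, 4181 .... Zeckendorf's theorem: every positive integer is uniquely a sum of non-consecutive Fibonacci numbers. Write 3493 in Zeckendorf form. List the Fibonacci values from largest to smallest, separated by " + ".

2584 + 610 + 233 + 55 + 8 + 3

Repeatedly subtract the largest Fibonacci number that fits:
2584 ≤ 3493 < 4181, so take 2584; remainder 909
610 ≤ 909 < 987, so take 610; remainder 299
233 ≤ 299 < 377, so take 233; remainder 66
55 ≤ 66 < 89, so take 55; remainder 11
8 ≤ 11 < 13, so take 8; remainder 3
3 ≤ 3 < 5, so take 3; remainder 0
So 3493 = 2584 + 610 + 233 + 55 + 8 + 3, with no two terms consecutive in the sequence.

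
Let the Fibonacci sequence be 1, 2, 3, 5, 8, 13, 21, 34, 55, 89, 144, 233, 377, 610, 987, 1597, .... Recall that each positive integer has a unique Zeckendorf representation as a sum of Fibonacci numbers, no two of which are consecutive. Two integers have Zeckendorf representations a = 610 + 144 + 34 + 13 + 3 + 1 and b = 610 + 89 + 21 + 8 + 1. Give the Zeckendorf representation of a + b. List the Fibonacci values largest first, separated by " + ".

987 + 377 + 144 + 21 + 5

The two numbers are 805 and 729, so their sum is 1534.
Greedy algorithm:
subtract 987 from 1534: 547 remains
subtract 377 from 547: 170 remains
subtract 144 from 170: 26 remains
subtract 21 from 26: 5 remains
subtract 5 from 5: 0 remains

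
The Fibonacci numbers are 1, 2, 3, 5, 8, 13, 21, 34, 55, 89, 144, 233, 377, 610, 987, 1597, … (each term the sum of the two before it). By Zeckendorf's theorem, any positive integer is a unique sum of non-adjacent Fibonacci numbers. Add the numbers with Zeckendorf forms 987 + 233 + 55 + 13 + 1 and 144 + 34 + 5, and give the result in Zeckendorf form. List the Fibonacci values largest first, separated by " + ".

The two numbers are 1289 and 183, so their sum is 1472.
987 ≤ 1472 < 1597, so take 987; remainder 485
377 ≤ 485 < 610, so take 377; remainder 108
89 ≤ 108 < 144, so take 89; remainder 19
13 ≤ 19 < 21, so take 13; remainder 6
5 ≤ 6 < 8, so take 5; remainder 1
1 ≤ 1 < 2, so take 1; remainder 0

987 + 377 + 89 + 13 + 5 + 1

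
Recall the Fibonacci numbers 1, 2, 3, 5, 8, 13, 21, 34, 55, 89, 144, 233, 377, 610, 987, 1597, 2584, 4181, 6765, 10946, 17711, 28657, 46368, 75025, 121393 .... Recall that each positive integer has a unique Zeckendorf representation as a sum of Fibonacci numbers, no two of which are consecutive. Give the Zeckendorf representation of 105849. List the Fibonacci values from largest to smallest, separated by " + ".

subtract 75025 from 105849: 30824 remains
subtract 28657 from 30824: 2167 remains
subtract 1597 from 2167: 570 remains
subtract 377 from 570: 193 remains
subtract 144 from 193: 49 remains
subtract 34 from 49: 15 remains
subtract 13 from 15: 2 remains
subtract 2 from 2: 0 remains
So 105849 = 75025 + 28657 + 1597 + 377 + 144 + 34 + 13 + 2, with no two terms consecutive in the sequence.

75025 + 28657 + 1597 + 377 + 144 + 34 + 13 + 2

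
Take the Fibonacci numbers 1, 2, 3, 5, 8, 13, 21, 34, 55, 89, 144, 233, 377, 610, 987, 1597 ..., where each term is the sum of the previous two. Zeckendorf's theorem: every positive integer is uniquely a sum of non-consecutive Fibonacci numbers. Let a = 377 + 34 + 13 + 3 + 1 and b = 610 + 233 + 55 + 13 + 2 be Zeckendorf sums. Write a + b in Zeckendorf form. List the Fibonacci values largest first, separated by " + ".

The two numbers are 428 and 913, so their sum is 1341.
Greedily peel off the largest Fibonacci term at each step:
987 ≤ 1341 < 1597, so take 987; remainder 354
233 ≤ 354 < 377, so take 233; remainder 121
89 ≤ 121 < 144, so take 89; remainder 32
21 ≤ 32 < 34, so take 21; remainder 11
8 ≤ 11 < 13, so take 8; remainder 3
3 ≤ 3 < 5, so take 3; remainder 0

987 + 233 + 89 + 21 + 8 + 3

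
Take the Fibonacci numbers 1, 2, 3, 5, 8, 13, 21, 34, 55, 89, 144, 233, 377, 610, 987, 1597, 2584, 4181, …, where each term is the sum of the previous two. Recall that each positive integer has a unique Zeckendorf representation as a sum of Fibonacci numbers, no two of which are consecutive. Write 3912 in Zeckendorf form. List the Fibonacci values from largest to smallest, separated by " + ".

2584 + 987 + 233 + 89 + 13 + 5 + 1

largest Fibonacci ≤ 3912 is 2584; 3912 − 2584 = 1328
largest Fibonacci ≤ 1328 is 987; 1328 − 987 = 341
largest Fibonacci ≤ 341 is 233; 341 − 233 = 108
largest Fibonacci ≤ 108 is 89; 108 − 89 = 19
largest Fibonacci ≤ 19 is 13; 19 − 13 = 6
largest Fibonacci ≤ 6 is 5; 6 − 5 = 1
largest Fibonacci ≤ 1 is 1; 1 − 1 = 0
So 3912 = 2584 + 987 + 233 + 89 + 13 + 5 + 1, with no two terms consecutive in the sequence.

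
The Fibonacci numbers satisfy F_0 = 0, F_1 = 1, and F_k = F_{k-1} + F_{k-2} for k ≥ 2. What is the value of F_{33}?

Iterating the recurrence up to F_{27} = 196418 and F_{26} = 121393:
F_{28} = F_{27} + F_{26} = 196418 + 121393 = 317811
F_{29} = F_{28} + F_{27} = 317811 + 196418 = 514229
F_{30} = F_{29} + F_{28} = 514229 + 317811 = 832040
F_{31} = F_{30} + F_{29} = 832040 + 514229 = 1346269
F_{32} = F_{31} + F_{30} = 1346269 + 832040 = 2178309
F_{33} = F_{32} + F_{31} = 2178309 + 1346269 = 3524578

3524578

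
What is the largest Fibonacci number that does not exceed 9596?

6765

6765 ≤ 9596 < 10946, so the largest Fibonacci number not exceeding 9596 is 6765.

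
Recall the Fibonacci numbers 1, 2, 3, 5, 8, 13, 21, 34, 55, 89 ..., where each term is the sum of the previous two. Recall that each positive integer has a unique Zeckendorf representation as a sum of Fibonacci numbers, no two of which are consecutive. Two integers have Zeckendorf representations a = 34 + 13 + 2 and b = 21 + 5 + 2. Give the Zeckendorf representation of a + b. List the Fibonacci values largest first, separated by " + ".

55 + 21 + 1

The two numbers are 49 and 28, so their sum is 77.
take 55 (≤ 77); 77 − 55 = 22
take 21 (≤ 22); 22 − 21 = 1
take 1 (≤ 1); 1 − 1 = 0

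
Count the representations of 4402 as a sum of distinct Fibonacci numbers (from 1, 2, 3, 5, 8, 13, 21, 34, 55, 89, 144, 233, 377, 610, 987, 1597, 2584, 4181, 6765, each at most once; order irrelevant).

28

Starting from the Zeckendorf form and repeatedly splitting a term F_k into F_{k−1} + F_{k−2} (when neither is already used) reaches every representation.
4402 = 4181+144+55+21+1 = 4181+144+55+13+8+1 = 2584+1597+144+55+21+1 = 4181+144+55+13+5+3+1 = 4181+144+34+21+13+8+1 = … (23 more), for 28 in all.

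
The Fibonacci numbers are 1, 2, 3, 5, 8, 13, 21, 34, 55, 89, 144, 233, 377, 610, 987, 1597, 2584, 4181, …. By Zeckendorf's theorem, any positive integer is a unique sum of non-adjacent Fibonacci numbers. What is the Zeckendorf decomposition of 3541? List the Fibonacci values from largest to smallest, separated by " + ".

2584 ≤ 3541 < 4181, so take 2584; remainder 957
610 ≤ 957 < 987, so take 610; remainder 347
233 ≤ 347 < 377, so take 233; remainder 114
89 ≤ 114 < 144, so take 89; remainder 25
21 ≤ 25 < 34, so take 21; remainder 4
3 ≤ 4 < 5, so take 3; remainder 1
1 ≤ 1 < 2, so take 1; remainder 0
So 3541 = 2584 + 610 + 233 + 89 + 21 + 3 + 1, with no two terms consecutive in the sequence.

2584 + 610 + 233 + 89 + 21 + 3 + 1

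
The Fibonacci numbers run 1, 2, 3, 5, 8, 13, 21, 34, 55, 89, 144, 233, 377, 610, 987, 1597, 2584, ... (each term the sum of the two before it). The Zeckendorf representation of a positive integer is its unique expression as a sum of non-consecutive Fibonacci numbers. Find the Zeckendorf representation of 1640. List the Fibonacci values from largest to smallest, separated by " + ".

Repeatedly subtract the largest Fibonacci number that fits:
1597 ≤ 1640 < 2584, so take 1597; remainder 43
34 ≤ 43 < 55, so take 34; remainder 9
8 ≤ 9 < 13, so take 8; remainder 1
1 ≤ 1 < 2, so take 1; remainder 0
So 1640 = 1597 + 34 + 8 + 1, with no two terms consecutive in the sequence.

1597 + 34 + 8 + 1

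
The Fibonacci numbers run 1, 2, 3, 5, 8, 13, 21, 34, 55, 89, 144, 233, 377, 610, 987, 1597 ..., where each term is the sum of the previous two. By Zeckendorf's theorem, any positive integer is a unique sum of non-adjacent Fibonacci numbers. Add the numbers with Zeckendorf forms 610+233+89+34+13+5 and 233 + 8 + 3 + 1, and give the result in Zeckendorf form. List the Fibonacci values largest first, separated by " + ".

987 + 233 + 8 + 1

The two numbers are 984 and 245, so their sum is 1229.
largest Fibonacci ≤ 1229 is 987; 1229 − 987 = 242
largest Fibonacci ≤ 242 is 233; 242 − 233 = 9
largest Fibonacci ≤ 9 is 8; 9 − 8 = 1
largest Fibonacci ≤ 1 is 1; 1 − 1 = 0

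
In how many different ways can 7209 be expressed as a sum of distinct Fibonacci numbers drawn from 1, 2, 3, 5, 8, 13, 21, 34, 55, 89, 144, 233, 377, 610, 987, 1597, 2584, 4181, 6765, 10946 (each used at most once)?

18

Each representation comes from the Zeckendorf form by replacing some F_k with F_{k−1} + F_{k−2} where possible.
7209 = 6765+377+55+8+3+1 = 6765+377+34+21+8+3+1 = 6765+233+144+55+8+3+1 = 4181+2584+377+55+8+3+1 = … (14 more), for 18 in all.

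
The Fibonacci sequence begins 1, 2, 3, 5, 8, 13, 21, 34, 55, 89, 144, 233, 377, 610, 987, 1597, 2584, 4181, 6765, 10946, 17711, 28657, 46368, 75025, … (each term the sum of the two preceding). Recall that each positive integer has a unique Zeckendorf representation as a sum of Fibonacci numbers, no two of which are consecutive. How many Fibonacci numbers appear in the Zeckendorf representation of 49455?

take 46368 (≤ 49455); 49455 − 46368 = 3087
take 2584 (≤ 3087); 3087 − 2584 = 503
take 377 (≤ 503); 503 − 377 = 126
take 89 (≤ 126); 126 − 89 = 37
take 34 (≤ 37); 37 − 34 = 3
take 3 (≤ 3); 3 − 3 = 0
49455 = 46368 + 2584 + 377 + 89 + 34 + 3, which has 6 terms.

6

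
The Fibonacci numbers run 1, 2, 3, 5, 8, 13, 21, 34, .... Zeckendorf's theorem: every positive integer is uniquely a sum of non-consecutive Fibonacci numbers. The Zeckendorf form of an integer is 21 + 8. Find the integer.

21 + 8 = 29.

29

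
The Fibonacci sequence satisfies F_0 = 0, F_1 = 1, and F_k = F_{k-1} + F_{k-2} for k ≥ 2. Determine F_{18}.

Iterating the recurrence up to F_{12} = 144 and F_{11} = 89:
F_{13} = F_{12} + F_{11} = 144 + 89 = 233
F_{14} = F_{13} + F_{12} = 233 + 144 = 377
F_{15} = F_{14} + F_{13} = 377 + 233 = 610
F_{16} = F_{15} + F_{14} = 610 + 377 = 987
F_{17} = F_{16} + F_{15} = 987 + 610 = 1597
F_{18} = F_{17} + F_{16} = 1597 + 987 = 2584

2584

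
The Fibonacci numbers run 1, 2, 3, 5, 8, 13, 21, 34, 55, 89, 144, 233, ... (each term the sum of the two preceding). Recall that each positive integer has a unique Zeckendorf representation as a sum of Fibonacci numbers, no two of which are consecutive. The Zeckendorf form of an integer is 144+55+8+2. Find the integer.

144+55+8+2 = 209.

209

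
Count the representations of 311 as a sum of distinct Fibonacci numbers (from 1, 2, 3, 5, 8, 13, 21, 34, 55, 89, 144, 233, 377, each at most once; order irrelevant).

311 = 233+55+21+2 = 233+55+13+8+2 = 144+89+55+21+2 = … (7 more), for 10 in all.

10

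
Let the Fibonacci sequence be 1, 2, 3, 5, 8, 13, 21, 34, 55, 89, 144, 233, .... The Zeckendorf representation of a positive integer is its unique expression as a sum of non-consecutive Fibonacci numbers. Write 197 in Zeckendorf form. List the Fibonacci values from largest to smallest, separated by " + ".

Repeatedly subtract the largest Fibonacci number that fits:
197 − 144 = 53
53 − 34 = 19
19 − 13 = 6
6 − 5 = 1
1 − 1 = 0
So 197 = 144 + 34 + 13 + 5 + 1, with no two terms consecutive in the sequence.

144 + 34 + 13 + 5 + 1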